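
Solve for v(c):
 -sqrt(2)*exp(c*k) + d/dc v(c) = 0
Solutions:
 v(c) = C1 + sqrt(2)*exp(c*k)/k


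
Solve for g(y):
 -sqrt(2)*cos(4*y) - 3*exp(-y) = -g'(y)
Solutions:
 g(y) = C1 + sqrt(2)*sin(4*y)/4 - 3*exp(-y)


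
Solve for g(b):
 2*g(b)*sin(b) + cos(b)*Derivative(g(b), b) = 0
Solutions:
 g(b) = C1*cos(b)^2


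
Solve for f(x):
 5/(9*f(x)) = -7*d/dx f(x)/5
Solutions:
 f(x) = -sqrt(C1 - 350*x)/21
 f(x) = sqrt(C1 - 350*x)/21


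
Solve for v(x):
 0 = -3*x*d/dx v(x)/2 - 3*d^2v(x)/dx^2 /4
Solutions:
 v(x) = C1 + C2*erf(x)


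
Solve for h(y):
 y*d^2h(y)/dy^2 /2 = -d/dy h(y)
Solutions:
 h(y) = C1 + C2/y


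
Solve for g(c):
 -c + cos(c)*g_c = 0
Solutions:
 g(c) = C1 + Integral(c/cos(c), c)


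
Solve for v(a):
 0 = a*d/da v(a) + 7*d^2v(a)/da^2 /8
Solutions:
 v(a) = C1 + C2*erf(2*sqrt(7)*a/7)


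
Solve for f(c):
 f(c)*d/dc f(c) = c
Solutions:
 f(c) = -sqrt(C1 + c^2)
 f(c) = sqrt(C1 + c^2)


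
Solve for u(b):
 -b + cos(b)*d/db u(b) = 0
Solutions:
 u(b) = C1 + Integral(b/cos(b), b)


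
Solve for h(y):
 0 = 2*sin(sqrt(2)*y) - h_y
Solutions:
 h(y) = C1 - sqrt(2)*cos(sqrt(2)*y)


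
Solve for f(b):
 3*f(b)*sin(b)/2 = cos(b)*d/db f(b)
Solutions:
 f(b) = C1/cos(b)^(3/2)


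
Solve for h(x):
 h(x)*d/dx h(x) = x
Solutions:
 h(x) = -sqrt(C1 + x^2)
 h(x) = sqrt(C1 + x^2)


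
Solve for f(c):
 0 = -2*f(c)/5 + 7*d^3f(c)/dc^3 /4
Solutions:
 f(c) = C3*exp(2*35^(2/3)*c/35) + (C1*sin(sqrt(3)*35^(2/3)*c/35) + C2*cos(sqrt(3)*35^(2/3)*c/35))*exp(-35^(2/3)*c/35)


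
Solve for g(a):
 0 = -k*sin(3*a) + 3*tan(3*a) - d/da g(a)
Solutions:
 g(a) = C1 + k*cos(3*a)/3 - log(cos(3*a))


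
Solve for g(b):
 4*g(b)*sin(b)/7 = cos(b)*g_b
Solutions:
 g(b) = C1/cos(b)^(4/7)


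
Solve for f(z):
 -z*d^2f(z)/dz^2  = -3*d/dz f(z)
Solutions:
 f(z) = C1 + C2*z^4


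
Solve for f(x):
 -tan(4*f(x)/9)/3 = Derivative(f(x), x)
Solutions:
 f(x) = -9*asin(C1*exp(-4*x/27))/4 + 9*pi/4
 f(x) = 9*asin(C1*exp(-4*x/27))/4


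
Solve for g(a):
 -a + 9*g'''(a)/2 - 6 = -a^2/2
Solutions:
 g(a) = C1 + C2*a + C3*a^2 - a^5/540 + a^4/108 + 2*a^3/9


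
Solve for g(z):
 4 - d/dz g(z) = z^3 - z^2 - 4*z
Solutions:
 g(z) = C1 - z^4/4 + z^3/3 + 2*z^2 + 4*z


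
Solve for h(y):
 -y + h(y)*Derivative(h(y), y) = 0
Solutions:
 h(y) = -sqrt(C1 + y^2)
 h(y) = sqrt(C1 + y^2)


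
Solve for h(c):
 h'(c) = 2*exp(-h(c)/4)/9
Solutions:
 h(c) = 4*log(C1 + c/18)


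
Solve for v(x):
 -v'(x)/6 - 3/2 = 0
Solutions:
 v(x) = C1 - 9*x


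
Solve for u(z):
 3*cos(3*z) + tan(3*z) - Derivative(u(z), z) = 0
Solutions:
 u(z) = C1 - log(cos(3*z))/3 + sin(3*z)


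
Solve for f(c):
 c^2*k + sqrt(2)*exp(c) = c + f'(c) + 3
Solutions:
 f(c) = C1 + c^3*k/3 - c^2/2 - 3*c + sqrt(2)*exp(c)


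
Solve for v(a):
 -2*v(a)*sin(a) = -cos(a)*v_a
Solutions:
 v(a) = C1/cos(a)^2


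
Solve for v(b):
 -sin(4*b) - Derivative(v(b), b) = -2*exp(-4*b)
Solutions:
 v(b) = C1 + cos(4*b)/4 - exp(-4*b)/2


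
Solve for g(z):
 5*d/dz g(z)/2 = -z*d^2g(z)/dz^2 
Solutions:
 g(z) = C1 + C2/z^(3/2)


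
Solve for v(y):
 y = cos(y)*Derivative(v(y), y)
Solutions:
 v(y) = C1 + Integral(y/cos(y), y)


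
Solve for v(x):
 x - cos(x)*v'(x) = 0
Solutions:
 v(x) = C1 + Integral(x/cos(x), x)


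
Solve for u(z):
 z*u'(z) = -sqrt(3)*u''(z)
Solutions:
 u(z) = C1 + C2*erf(sqrt(2)*3^(3/4)*z/6)


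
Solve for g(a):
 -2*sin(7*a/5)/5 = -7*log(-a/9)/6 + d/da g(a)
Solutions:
 g(a) = C1 + 7*a*log(-a)/6 - 7*a*log(3)/3 - 7*a/6 + 2*cos(7*a/5)/7


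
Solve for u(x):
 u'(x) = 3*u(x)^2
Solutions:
 u(x) = -1/(C1 + 3*x)


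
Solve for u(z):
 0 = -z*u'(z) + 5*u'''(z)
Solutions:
 u(z) = C1 + Integral(C2*airyai(5^(2/3)*z/5) + C3*airybi(5^(2/3)*z/5), z)


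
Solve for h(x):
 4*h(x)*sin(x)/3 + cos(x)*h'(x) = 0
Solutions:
 h(x) = C1*cos(x)^(4/3)


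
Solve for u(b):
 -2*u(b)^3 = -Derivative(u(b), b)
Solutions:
 u(b) = -sqrt(2)*sqrt(-1/(C1 + 2*b))/2
 u(b) = sqrt(2)*sqrt(-1/(C1 + 2*b))/2


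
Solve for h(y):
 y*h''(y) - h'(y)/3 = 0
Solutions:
 h(y) = C1 + C2*y^(4/3)


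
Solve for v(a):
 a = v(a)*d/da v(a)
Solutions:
 v(a) = -sqrt(C1 + a^2)
 v(a) = sqrt(C1 + a^2)


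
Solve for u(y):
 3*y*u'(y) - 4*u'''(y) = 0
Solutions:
 u(y) = C1 + Integral(C2*airyai(6^(1/3)*y/2) + C3*airybi(6^(1/3)*y/2), y)


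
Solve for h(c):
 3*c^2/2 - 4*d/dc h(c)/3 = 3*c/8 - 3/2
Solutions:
 h(c) = C1 + 3*c^3/8 - 9*c^2/64 + 9*c/8


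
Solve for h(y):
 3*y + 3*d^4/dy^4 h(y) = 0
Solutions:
 h(y) = C1 + C2*y + C3*y^2 + C4*y^3 - y^5/120


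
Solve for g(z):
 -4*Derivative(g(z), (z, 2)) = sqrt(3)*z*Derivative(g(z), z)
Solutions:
 g(z) = C1 + C2*erf(sqrt(2)*3^(1/4)*z/4)


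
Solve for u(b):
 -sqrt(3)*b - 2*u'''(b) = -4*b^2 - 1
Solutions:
 u(b) = C1 + C2*b + C3*b^2 + b^5/30 - sqrt(3)*b^4/48 + b^3/12


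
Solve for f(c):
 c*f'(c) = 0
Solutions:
 f(c) = C1


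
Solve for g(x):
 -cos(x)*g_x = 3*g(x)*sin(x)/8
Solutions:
 g(x) = C1*cos(x)^(3/8)


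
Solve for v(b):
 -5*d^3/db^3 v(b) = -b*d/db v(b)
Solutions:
 v(b) = C1 + Integral(C2*airyai(5^(2/3)*b/5) + C3*airybi(5^(2/3)*b/5), b)


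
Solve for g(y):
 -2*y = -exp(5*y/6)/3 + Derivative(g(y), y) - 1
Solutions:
 g(y) = C1 - y^2 + y + 2*exp(5*y/6)/5


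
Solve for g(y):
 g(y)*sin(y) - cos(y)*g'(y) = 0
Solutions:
 g(y) = C1/cos(y)


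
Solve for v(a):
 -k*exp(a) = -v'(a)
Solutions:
 v(a) = C1 + k*exp(a)


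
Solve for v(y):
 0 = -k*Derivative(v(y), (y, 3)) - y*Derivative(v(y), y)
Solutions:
 v(y) = C1 + Integral(C2*airyai(y*(-1/k)^(1/3)) + C3*airybi(y*(-1/k)^(1/3)), y)


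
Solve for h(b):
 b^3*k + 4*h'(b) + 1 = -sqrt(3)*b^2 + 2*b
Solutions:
 h(b) = C1 - b^4*k/16 - sqrt(3)*b^3/12 + b^2/4 - b/4


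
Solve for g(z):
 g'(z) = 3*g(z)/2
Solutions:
 g(z) = C1*exp(3*z/2)


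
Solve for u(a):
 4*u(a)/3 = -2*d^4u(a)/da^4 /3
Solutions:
 u(a) = (C1*sin(2^(3/4)*a/2) + C2*cos(2^(3/4)*a/2))*exp(-2^(3/4)*a/2) + (C3*sin(2^(3/4)*a/2) + C4*cos(2^(3/4)*a/2))*exp(2^(3/4)*a/2)


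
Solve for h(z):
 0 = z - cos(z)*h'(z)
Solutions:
 h(z) = C1 + Integral(z/cos(z), z)


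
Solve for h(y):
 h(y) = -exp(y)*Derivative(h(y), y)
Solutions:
 h(y) = C1*exp(exp(-y))


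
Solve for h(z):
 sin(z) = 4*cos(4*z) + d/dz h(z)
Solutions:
 h(z) = C1 - sin(4*z) - cos(z)


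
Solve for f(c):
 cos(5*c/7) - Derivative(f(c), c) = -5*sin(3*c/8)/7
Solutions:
 f(c) = C1 + 7*sin(5*c/7)/5 - 40*cos(3*c/8)/21


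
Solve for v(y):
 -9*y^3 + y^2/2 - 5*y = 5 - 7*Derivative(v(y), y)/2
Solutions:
 v(y) = C1 + 9*y^4/14 - y^3/21 + 5*y^2/7 + 10*y/7


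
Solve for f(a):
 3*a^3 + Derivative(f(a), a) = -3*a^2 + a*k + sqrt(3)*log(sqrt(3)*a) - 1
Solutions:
 f(a) = C1 - 3*a^4/4 - a^3 + a^2*k/2 + sqrt(3)*a*log(a) - sqrt(3)*a - a + sqrt(3)*a*log(3)/2


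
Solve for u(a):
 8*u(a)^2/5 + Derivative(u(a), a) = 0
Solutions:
 u(a) = 5/(C1 + 8*a)


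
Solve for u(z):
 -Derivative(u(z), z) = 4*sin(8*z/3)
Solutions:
 u(z) = C1 + 3*cos(8*z/3)/2


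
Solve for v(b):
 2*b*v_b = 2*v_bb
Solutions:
 v(b) = C1 + C2*erfi(sqrt(2)*b/2)


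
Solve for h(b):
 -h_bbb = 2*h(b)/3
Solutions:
 h(b) = C3*exp(-2^(1/3)*3^(2/3)*b/3) + (C1*sin(2^(1/3)*3^(1/6)*b/2) + C2*cos(2^(1/3)*3^(1/6)*b/2))*exp(2^(1/3)*3^(2/3)*b/6)


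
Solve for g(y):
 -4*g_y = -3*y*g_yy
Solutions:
 g(y) = C1 + C2*y^(7/3)


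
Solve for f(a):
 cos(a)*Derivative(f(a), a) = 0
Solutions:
 f(a) = C1


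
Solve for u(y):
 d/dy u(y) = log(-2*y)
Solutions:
 u(y) = C1 + y*log(-y) + y*(-1 + log(2))


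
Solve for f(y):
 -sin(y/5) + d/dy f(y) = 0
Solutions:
 f(y) = C1 - 5*cos(y/5)


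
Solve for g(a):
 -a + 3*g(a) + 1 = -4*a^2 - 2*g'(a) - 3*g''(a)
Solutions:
 g(a) = -4*a^2/3 + 19*a/9 + (C1*sin(2*sqrt(2)*a/3) + C2*cos(2*sqrt(2)*a/3))*exp(-a/3) + 25/27


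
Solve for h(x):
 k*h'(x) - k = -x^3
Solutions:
 h(x) = C1 + x - x^4/(4*k)


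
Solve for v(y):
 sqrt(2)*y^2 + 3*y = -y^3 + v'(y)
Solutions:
 v(y) = C1 + y^4/4 + sqrt(2)*y^3/3 + 3*y^2/2


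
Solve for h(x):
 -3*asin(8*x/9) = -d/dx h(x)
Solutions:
 h(x) = C1 + 3*x*asin(8*x/9) + 3*sqrt(81 - 64*x^2)/8


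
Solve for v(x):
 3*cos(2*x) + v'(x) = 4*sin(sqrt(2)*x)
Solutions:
 v(x) = C1 - 3*sin(2*x)/2 - 2*sqrt(2)*cos(sqrt(2)*x)


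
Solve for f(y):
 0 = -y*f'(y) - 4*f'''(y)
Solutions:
 f(y) = C1 + Integral(C2*airyai(-2^(1/3)*y/2) + C3*airybi(-2^(1/3)*y/2), y)


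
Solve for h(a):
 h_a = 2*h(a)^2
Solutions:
 h(a) = -1/(C1 + 2*a)


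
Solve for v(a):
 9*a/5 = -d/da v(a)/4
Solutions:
 v(a) = C1 - 18*a^2/5


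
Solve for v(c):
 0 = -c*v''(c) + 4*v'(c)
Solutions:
 v(c) = C1 + C2*c^5


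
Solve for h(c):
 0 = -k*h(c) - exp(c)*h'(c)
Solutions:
 h(c) = C1*exp(k*exp(-c))


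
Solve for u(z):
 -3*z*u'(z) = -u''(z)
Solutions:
 u(z) = C1 + C2*erfi(sqrt(6)*z/2)


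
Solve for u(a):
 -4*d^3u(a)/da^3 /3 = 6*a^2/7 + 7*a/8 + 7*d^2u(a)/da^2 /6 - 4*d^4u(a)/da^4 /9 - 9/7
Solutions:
 u(a) = C1 + C2*a + C3*exp(a*(6 - sqrt(78))/4) + C4*exp(a*(6 + sqrt(78))/4) - 3*a^4/49 + 425*a^3/2744 - 624*a^2/2401


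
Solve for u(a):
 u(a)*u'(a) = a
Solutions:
 u(a) = -sqrt(C1 + a^2)
 u(a) = sqrt(C1 + a^2)


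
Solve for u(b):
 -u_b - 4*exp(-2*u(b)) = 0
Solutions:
 u(b) = log(-sqrt(C1 - 8*b))
 u(b) = log(C1 - 8*b)/2


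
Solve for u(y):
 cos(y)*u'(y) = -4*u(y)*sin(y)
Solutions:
 u(y) = C1*cos(y)^4


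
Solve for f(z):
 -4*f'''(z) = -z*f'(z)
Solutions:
 f(z) = C1 + Integral(C2*airyai(2^(1/3)*z/2) + C3*airybi(2^(1/3)*z/2), z)


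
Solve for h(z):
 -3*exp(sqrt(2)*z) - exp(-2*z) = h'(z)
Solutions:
 h(z) = C1 - 3*sqrt(2)*exp(sqrt(2)*z)/2 + exp(-2*z)/2


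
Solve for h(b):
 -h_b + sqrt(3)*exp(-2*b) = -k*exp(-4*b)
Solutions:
 h(b) = C1 - k*exp(-4*b)/4 - sqrt(3)*exp(-2*b)/2


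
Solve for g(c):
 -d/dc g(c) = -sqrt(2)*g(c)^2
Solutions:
 g(c) = -1/(C1 + sqrt(2)*c)


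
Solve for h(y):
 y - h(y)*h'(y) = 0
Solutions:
 h(y) = -sqrt(C1 + y^2)
 h(y) = sqrt(C1 + y^2)


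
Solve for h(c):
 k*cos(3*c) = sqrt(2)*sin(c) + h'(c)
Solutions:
 h(c) = C1 + k*sin(3*c)/3 + sqrt(2)*cos(c)


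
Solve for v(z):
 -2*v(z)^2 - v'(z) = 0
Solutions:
 v(z) = 1/(C1 + 2*z)


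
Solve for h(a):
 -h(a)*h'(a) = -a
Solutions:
 h(a) = -sqrt(C1 + a^2)
 h(a) = sqrt(C1 + a^2)


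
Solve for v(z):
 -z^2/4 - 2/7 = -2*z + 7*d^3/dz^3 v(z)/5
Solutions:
 v(z) = C1 + C2*z + C3*z^2 - z^5/336 + 5*z^4/84 - 5*z^3/147


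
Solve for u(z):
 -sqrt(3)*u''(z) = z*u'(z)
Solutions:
 u(z) = C1 + C2*erf(sqrt(2)*3^(3/4)*z/6)


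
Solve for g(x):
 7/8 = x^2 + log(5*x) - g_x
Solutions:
 g(x) = C1 + x^3/3 + x*log(x) - 15*x/8 + x*log(5)


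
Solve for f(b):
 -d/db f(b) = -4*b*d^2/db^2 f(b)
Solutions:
 f(b) = C1 + C2*b^(5/4)


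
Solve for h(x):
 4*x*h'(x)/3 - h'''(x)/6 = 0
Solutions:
 h(x) = C1 + Integral(C2*airyai(2*x) + C3*airybi(2*x), x)


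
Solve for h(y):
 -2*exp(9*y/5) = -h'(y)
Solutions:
 h(y) = C1 + 10*exp(9*y/5)/9


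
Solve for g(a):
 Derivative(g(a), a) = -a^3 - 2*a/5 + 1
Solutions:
 g(a) = C1 - a^4/4 - a^2/5 + a


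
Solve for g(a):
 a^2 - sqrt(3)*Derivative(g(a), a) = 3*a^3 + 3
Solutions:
 g(a) = C1 - sqrt(3)*a^4/4 + sqrt(3)*a^3/9 - sqrt(3)*a


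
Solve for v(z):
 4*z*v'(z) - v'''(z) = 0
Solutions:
 v(z) = C1 + Integral(C2*airyai(2^(2/3)*z) + C3*airybi(2^(2/3)*z), z)


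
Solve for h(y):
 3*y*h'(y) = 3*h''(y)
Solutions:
 h(y) = C1 + C2*erfi(sqrt(2)*y/2)


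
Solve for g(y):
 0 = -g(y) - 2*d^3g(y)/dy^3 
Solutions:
 g(y) = C3*exp(-2^(2/3)*y/2) + (C1*sin(2^(2/3)*sqrt(3)*y/4) + C2*cos(2^(2/3)*sqrt(3)*y/4))*exp(2^(2/3)*y/4)


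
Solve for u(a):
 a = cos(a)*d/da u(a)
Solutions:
 u(a) = C1 + Integral(a/cos(a), a)


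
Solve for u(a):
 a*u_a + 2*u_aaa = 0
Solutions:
 u(a) = C1 + Integral(C2*airyai(-2^(2/3)*a/2) + C3*airybi(-2^(2/3)*a/2), a)


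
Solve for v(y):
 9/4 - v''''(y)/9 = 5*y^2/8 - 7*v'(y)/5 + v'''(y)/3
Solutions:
 v(y) = C1 + C2*exp(-y*(10^(1/3)/(2*(3*sqrt(301) + 53)^(1/3)) + 1 + 10^(2/3)*(3*sqrt(301) + 53)^(1/3)/20))*sin(10^(1/3)*sqrt(3)*y*(-10^(1/3)*(3*sqrt(301) + 53)^(1/3) + 10/(3*sqrt(301) + 53)^(1/3))/20) + C3*exp(-y*(10^(1/3)/(2*(3*sqrt(301) + 53)^(1/3)) + 1 + 10^(2/3)*(3*sqrt(301) + 53)^(1/3)/20))*cos(10^(1/3)*sqrt(3)*y*(-10^(1/3)*(3*sqrt(301) + 53)^(1/3) + 10/(3*sqrt(301) + 53)^(1/3))/20) + C4*exp(y*(-1 + 10^(1/3)/(3*sqrt(301) + 53)^(1/3) + 10^(2/3)*(3*sqrt(301) + 53)^(1/3)/10)) + 25*y^3/168 - 205*y/147


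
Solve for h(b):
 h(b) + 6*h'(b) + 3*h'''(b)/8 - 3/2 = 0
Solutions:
 h(b) = C1*exp(6^(1/3)*b*(-8*3^(1/3)/(3 + sqrt(777))^(1/3) + 2^(1/3)*(3 + sqrt(777))^(1/3))/6)*sin(2^(1/3)*3^(1/6)*b*(4/(3 + sqrt(777))^(1/3) + 2^(1/3)*3^(2/3)*(3 + sqrt(777))^(1/3)/6)) + C2*exp(6^(1/3)*b*(-8*3^(1/3)/(3 + sqrt(777))^(1/3) + 2^(1/3)*(3 + sqrt(777))^(1/3))/6)*cos(2^(1/3)*3^(1/6)*b*(4/(3 + sqrt(777))^(1/3) + 2^(1/3)*3^(2/3)*(3 + sqrt(777))^(1/3)/6)) + C3*exp(-6^(1/3)*b*(-8*3^(1/3)/(3 + sqrt(777))^(1/3) + 2^(1/3)*(3 + sqrt(777))^(1/3))/3) + 3/2


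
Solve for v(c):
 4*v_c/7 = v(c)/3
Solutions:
 v(c) = C1*exp(7*c/12)


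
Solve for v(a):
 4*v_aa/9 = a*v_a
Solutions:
 v(a) = C1 + C2*erfi(3*sqrt(2)*a/4)


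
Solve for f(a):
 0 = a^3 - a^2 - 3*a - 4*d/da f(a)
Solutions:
 f(a) = C1 + a^4/16 - a^3/12 - 3*a^2/8


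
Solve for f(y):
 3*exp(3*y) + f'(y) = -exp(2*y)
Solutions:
 f(y) = C1 - exp(3*y) - exp(2*y)/2


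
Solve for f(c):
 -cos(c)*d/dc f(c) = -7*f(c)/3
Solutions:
 f(c) = C1*(sin(c) + 1)^(7/6)/(sin(c) - 1)^(7/6)


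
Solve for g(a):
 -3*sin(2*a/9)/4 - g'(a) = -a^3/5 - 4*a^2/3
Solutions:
 g(a) = C1 + a^4/20 + 4*a^3/9 + 27*cos(2*a/9)/8


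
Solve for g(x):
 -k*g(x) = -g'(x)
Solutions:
 g(x) = C1*exp(k*x)


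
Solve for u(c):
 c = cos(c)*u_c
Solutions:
 u(c) = C1 + Integral(c/cos(c), c)


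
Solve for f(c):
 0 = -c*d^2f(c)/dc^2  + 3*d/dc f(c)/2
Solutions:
 f(c) = C1 + C2*c^(5/2)


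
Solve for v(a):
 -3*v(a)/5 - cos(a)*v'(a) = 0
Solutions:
 v(a) = C1*(sin(a) - 1)^(3/10)/(sin(a) + 1)^(3/10)


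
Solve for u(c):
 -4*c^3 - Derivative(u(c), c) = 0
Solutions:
 u(c) = C1 - c^4


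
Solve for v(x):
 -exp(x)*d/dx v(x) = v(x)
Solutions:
 v(x) = C1*exp(exp(-x))


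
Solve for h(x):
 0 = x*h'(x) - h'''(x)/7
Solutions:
 h(x) = C1 + Integral(C2*airyai(7^(1/3)*x) + C3*airybi(7^(1/3)*x), x)


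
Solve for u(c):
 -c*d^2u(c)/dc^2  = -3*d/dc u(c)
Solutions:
 u(c) = C1 + C2*c^4


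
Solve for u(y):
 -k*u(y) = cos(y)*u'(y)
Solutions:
 u(y) = C1*exp(k*(log(sin(y) - 1) - log(sin(y) + 1))/2)


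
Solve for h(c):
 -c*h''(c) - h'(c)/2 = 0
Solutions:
 h(c) = C1 + C2*sqrt(c)


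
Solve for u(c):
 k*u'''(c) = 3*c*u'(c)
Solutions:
 u(c) = C1 + Integral(C2*airyai(3^(1/3)*c*(1/k)^(1/3)) + C3*airybi(3^(1/3)*c*(1/k)^(1/3)), c)


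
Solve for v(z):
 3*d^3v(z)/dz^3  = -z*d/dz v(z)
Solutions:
 v(z) = C1 + Integral(C2*airyai(-3^(2/3)*z/3) + C3*airybi(-3^(2/3)*z/3), z)


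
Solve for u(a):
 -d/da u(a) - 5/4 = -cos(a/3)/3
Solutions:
 u(a) = C1 - 5*a/4 + sin(a/3)


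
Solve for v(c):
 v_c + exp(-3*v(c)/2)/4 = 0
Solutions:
 v(c) = 2*log(C1 - 3*c/8)/3
 v(c) = 2*log((-3^(1/3) - 3^(5/6)*I)*(C1 - c)^(1/3)/4)
 v(c) = 2*log((-3^(1/3) + 3^(5/6)*I)*(C1 - c)^(1/3)/4)


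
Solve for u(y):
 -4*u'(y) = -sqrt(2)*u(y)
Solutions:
 u(y) = C1*exp(sqrt(2)*y/4)


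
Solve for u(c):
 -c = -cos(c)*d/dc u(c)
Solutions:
 u(c) = C1 + Integral(c/cos(c), c)


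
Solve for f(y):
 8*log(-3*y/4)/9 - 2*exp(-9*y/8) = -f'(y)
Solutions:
 f(y) = C1 - 8*y*log(-y)/9 + 8*y*(-log(3) + 1 + 2*log(2))/9 - 16*exp(-9*y/8)/9


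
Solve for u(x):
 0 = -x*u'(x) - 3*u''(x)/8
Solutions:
 u(x) = C1 + C2*erf(2*sqrt(3)*x/3)


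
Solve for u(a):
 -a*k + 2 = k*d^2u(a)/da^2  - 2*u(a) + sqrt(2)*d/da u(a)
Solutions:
 u(a) = C1*exp(sqrt(2)*a*(sqrt(4*k + 1) - 1)/(2*k)) + C2*exp(-sqrt(2)*a*(sqrt(4*k + 1) + 1)/(2*k)) + a*k/2 + sqrt(2)*k/4 - 1


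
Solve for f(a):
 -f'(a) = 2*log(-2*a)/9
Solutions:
 f(a) = C1 - 2*a*log(-a)/9 + 2*a*(1 - log(2))/9


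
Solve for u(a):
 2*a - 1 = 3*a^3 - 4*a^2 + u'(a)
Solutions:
 u(a) = C1 - 3*a^4/4 + 4*a^3/3 + a^2 - a


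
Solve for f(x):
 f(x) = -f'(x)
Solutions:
 f(x) = C1*exp(-x)


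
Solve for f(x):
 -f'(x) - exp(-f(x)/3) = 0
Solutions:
 f(x) = 3*log(C1 - x/3)


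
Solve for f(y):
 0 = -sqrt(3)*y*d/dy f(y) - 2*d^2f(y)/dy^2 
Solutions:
 f(y) = C1 + C2*erf(3^(1/4)*y/2)


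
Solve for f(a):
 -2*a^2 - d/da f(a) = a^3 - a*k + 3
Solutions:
 f(a) = C1 - a^4/4 - 2*a^3/3 + a^2*k/2 - 3*a


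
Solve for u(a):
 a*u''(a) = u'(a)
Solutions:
 u(a) = C1 + C2*a^2


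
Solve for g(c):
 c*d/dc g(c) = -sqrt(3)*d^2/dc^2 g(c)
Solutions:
 g(c) = C1 + C2*erf(sqrt(2)*3^(3/4)*c/6)


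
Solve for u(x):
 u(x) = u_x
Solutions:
 u(x) = C1*exp(x)


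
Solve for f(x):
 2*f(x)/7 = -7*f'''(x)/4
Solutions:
 f(x) = C3*exp(-2*7^(1/3)*x/7) + (C1*sin(sqrt(3)*7^(1/3)*x/7) + C2*cos(sqrt(3)*7^(1/3)*x/7))*exp(7^(1/3)*x/7)


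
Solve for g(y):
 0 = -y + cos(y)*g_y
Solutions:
 g(y) = C1 + Integral(y/cos(y), y)


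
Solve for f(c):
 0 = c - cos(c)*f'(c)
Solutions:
 f(c) = C1 + Integral(c/cos(c), c)


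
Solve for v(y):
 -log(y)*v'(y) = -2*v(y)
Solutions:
 v(y) = C1*exp(2*li(y))


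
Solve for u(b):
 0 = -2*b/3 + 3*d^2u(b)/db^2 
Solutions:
 u(b) = C1 + C2*b + b^3/27


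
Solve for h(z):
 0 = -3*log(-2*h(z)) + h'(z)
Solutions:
 -Integral(1/(log(-_y) + log(2)), (_y, h(z)))/3 = C1 - z


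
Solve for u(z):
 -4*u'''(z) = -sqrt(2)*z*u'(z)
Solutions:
 u(z) = C1 + Integral(C2*airyai(sqrt(2)*z/2) + C3*airybi(sqrt(2)*z/2), z)


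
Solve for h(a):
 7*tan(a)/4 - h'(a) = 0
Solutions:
 h(a) = C1 - 7*log(cos(a))/4


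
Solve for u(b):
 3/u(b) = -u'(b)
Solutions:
 u(b) = -sqrt(C1 - 6*b)
 u(b) = sqrt(C1 - 6*b)


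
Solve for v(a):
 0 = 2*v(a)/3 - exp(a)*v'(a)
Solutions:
 v(a) = C1*exp(-2*exp(-a)/3)


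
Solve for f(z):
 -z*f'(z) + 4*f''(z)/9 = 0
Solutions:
 f(z) = C1 + C2*erfi(3*sqrt(2)*z/4)


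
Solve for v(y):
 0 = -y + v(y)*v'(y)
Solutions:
 v(y) = -sqrt(C1 + y^2)
 v(y) = sqrt(C1 + y^2)


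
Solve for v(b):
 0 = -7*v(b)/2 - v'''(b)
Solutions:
 v(b) = C3*exp(-2^(2/3)*7^(1/3)*b/2) + (C1*sin(2^(2/3)*sqrt(3)*7^(1/3)*b/4) + C2*cos(2^(2/3)*sqrt(3)*7^(1/3)*b/4))*exp(2^(2/3)*7^(1/3)*b/4)


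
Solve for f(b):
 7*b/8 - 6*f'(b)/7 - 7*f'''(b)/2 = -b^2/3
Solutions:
 f(b) = C1 + C2*sin(2*sqrt(3)*b/7) + C3*cos(2*sqrt(3)*b/7) + 7*b^3/54 + 49*b^2/96 - 343*b/108


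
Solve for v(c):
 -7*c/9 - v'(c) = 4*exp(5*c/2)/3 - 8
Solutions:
 v(c) = C1 - 7*c^2/18 + 8*c - 8*exp(5*c/2)/15


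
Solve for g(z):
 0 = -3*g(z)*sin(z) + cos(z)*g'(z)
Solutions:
 g(z) = C1/cos(z)^3


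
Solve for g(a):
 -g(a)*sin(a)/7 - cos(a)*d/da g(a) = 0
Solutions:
 g(a) = C1*cos(a)^(1/7)


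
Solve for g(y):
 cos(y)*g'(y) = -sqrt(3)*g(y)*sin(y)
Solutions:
 g(y) = C1*cos(y)^(sqrt(3))


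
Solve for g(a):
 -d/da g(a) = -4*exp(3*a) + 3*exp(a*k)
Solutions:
 g(a) = C1 + 4*exp(3*a)/3 - 3*exp(a*k)/k


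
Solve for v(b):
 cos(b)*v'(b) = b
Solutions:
 v(b) = C1 + Integral(b/cos(b), b)


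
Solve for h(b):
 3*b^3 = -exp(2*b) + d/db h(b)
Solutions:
 h(b) = C1 + 3*b^4/4 + exp(2*b)/2


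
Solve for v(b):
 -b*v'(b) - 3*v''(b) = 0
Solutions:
 v(b) = C1 + C2*erf(sqrt(6)*b/6)


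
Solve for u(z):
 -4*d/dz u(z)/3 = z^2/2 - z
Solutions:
 u(z) = C1 - z^3/8 + 3*z^2/8


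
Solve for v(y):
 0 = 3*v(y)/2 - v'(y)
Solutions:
 v(y) = C1*exp(3*y/2)


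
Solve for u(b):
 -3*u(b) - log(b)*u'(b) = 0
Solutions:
 u(b) = C1*exp(-3*li(b))


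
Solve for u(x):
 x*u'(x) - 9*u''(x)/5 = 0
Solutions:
 u(x) = C1 + C2*erfi(sqrt(10)*x/6)


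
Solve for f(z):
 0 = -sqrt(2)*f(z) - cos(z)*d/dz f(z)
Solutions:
 f(z) = C1*(sin(z) - 1)^(sqrt(2)/2)/(sin(z) + 1)^(sqrt(2)/2)


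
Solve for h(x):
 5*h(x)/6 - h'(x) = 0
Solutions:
 h(x) = C1*exp(5*x/6)


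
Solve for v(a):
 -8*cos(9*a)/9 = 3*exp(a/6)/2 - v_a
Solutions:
 v(a) = C1 + 9*exp(a/6) + 8*sin(9*a)/81


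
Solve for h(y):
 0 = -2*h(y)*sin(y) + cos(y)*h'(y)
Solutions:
 h(y) = C1/cos(y)^2


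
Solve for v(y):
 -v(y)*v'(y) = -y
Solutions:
 v(y) = -sqrt(C1 + y^2)
 v(y) = sqrt(C1 + y^2)


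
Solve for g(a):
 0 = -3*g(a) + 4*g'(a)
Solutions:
 g(a) = C1*exp(3*a/4)


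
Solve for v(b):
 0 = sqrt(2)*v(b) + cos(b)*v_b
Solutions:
 v(b) = C1*(sin(b) - 1)^(sqrt(2)/2)/(sin(b) + 1)^(sqrt(2)/2)


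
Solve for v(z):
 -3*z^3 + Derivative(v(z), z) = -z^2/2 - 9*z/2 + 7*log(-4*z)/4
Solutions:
 v(z) = C1 + 3*z^4/4 - z^3/6 - 9*z^2/4 + 7*z*log(-z)/4 + 7*z*(-1 + 2*log(2))/4


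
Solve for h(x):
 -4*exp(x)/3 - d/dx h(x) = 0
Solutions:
 h(x) = C1 - 4*exp(x)/3


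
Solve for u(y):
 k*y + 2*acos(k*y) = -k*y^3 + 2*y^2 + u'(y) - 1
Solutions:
 u(y) = C1 + k*y^4/4 + k*y^2/2 - 2*y^3/3 + y + 2*Piecewise((y*acos(k*y) - sqrt(-k^2*y^2 + 1)/k, Ne(k, 0)), (pi*y/2, True))


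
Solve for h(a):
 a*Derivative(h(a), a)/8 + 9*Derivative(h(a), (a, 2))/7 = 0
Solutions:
 h(a) = C1 + C2*erf(sqrt(7)*a/12)


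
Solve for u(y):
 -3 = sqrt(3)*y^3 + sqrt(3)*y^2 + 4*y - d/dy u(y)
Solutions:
 u(y) = C1 + sqrt(3)*y^4/4 + sqrt(3)*y^3/3 + 2*y^2 + 3*y


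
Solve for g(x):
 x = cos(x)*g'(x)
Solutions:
 g(x) = C1 + Integral(x/cos(x), x)


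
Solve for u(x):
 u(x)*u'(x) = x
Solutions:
 u(x) = -sqrt(C1 + x^2)
 u(x) = sqrt(C1 + x^2)


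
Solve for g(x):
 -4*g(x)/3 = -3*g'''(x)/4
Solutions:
 g(x) = C3*exp(2*6^(1/3)*x/3) + (C1*sin(2^(1/3)*3^(5/6)*x/3) + C2*cos(2^(1/3)*3^(5/6)*x/3))*exp(-6^(1/3)*x/3)


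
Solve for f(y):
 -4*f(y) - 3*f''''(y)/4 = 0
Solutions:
 f(y) = (C1*sin(sqrt(2)*3^(3/4)*y/3) + C2*cos(sqrt(2)*3^(3/4)*y/3))*exp(-sqrt(2)*3^(3/4)*y/3) + (C3*sin(sqrt(2)*3^(3/4)*y/3) + C4*cos(sqrt(2)*3^(3/4)*y/3))*exp(sqrt(2)*3^(3/4)*y/3)


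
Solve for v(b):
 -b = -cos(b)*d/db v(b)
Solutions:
 v(b) = C1 + Integral(b/cos(b), b)


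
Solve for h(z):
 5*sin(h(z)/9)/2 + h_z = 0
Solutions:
 5*z/2 + 9*log(cos(h(z)/9) - 1)/2 - 9*log(cos(h(z)/9) + 1)/2 = C1


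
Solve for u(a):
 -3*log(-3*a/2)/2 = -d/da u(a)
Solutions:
 u(a) = C1 + 3*a*log(-a)/2 + 3*a*(-1 - log(2) + log(3))/2


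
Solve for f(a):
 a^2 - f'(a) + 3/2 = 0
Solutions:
 f(a) = C1 + a^3/3 + 3*a/2


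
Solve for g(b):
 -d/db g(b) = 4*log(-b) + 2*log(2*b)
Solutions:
 g(b) = C1 - 6*b*log(b) + 2*b*(-log(2) + 3 - 2*I*pi)


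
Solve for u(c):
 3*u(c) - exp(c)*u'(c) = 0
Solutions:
 u(c) = C1*exp(-3*exp(-c))


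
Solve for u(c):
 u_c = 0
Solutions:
 u(c) = C1


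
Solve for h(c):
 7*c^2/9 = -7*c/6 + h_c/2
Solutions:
 h(c) = C1 + 14*c^3/27 + 7*c^2/6


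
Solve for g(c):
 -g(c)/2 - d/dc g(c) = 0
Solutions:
 g(c) = C1*exp(-c/2)


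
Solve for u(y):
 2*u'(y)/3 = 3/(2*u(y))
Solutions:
 u(y) = -sqrt(C1 + 18*y)/2
 u(y) = sqrt(C1 + 18*y)/2


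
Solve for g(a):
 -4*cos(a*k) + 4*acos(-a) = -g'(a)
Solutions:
 g(a) = C1 - 4*a*acos(-a) - 4*sqrt(1 - a^2) + 4*Piecewise((sin(a*k)/k, Ne(k, 0)), (a, True))


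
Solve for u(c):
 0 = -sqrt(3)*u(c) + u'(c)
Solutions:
 u(c) = C1*exp(sqrt(3)*c)


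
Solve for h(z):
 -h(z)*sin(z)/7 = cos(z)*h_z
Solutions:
 h(z) = C1*cos(z)^(1/7)


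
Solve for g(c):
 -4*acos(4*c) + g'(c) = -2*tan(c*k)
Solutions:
 g(c) = C1 + 4*c*acos(4*c) - sqrt(1 - 16*c^2) - 2*Piecewise((-log(cos(c*k))/k, Ne(k, 0)), (0, True))


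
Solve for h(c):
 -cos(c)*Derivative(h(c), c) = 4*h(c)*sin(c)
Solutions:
 h(c) = C1*cos(c)^4


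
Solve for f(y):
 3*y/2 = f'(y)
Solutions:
 f(y) = C1 + 3*y^2/4


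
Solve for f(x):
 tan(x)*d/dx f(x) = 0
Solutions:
 f(x) = C1


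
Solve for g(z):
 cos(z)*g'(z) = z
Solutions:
 g(z) = C1 + Integral(z/cos(z), z)


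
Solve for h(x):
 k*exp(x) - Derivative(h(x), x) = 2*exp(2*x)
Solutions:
 h(x) = C1 + k*exp(x) - exp(2*x)


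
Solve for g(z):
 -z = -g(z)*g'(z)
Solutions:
 g(z) = -sqrt(C1 + z^2)
 g(z) = sqrt(C1 + z^2)


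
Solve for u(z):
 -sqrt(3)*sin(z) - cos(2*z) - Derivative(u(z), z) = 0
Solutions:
 u(z) = C1 - sin(2*z)/2 + sqrt(3)*cos(z)


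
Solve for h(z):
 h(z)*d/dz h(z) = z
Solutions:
 h(z) = -sqrt(C1 + z^2)
 h(z) = sqrt(C1 + z^2)


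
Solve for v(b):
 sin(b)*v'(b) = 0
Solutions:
 v(b) = C1


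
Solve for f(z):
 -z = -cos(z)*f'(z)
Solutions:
 f(z) = C1 + Integral(z/cos(z), z)


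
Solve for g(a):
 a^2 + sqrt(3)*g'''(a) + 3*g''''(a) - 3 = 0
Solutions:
 g(a) = C1 + C2*a + C3*a^2 + C4*exp(-sqrt(3)*a/3) - sqrt(3)*a^5/180 + a^4/12 - sqrt(3)*a^3/6


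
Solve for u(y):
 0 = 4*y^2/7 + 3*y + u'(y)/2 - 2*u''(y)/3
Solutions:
 u(y) = C1 + C2*exp(3*y/4) - 8*y^3/21 - 95*y^2/21 - 760*y/63


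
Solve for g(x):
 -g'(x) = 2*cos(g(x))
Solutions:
 g(x) = pi - asin((C1 + exp(4*x))/(C1 - exp(4*x)))
 g(x) = asin((C1 + exp(4*x))/(C1 - exp(4*x)))


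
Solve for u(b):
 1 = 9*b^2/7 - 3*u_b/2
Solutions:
 u(b) = C1 + 2*b^3/7 - 2*b/3


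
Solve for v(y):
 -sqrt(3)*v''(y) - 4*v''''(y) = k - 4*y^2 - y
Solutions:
 v(y) = C1 + C2*y + C3*sin(3^(1/4)*y/2) + C4*cos(3^(1/4)*y/2) + sqrt(3)*y^4/9 + sqrt(3)*y^3/18 + y^2*(-sqrt(3)*k - 32)/6


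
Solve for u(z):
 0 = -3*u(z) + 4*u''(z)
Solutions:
 u(z) = C1*exp(-sqrt(3)*z/2) + C2*exp(sqrt(3)*z/2)


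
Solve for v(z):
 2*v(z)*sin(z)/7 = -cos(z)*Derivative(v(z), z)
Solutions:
 v(z) = C1*cos(z)^(2/7)


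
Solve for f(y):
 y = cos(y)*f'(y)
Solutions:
 f(y) = C1 + Integral(y/cos(y), y)


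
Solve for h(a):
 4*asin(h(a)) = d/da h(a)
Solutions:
 Integral(1/asin(_y), (_y, h(a))) = C1 + 4*a


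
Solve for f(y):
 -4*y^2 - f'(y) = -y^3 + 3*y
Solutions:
 f(y) = C1 + y^4/4 - 4*y^3/3 - 3*y^2/2


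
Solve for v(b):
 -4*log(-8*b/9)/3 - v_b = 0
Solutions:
 v(b) = C1 - 4*b*log(-b)/3 + b*(-4*log(2) + 4/3 + 8*log(3)/3)


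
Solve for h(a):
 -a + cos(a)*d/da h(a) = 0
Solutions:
 h(a) = C1 + Integral(a/cos(a), a)


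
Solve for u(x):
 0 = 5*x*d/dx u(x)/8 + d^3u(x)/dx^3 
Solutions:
 u(x) = C1 + Integral(C2*airyai(-5^(1/3)*x/2) + C3*airybi(-5^(1/3)*x/2), x)


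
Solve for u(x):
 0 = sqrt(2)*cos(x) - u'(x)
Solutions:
 u(x) = C1 + sqrt(2)*sin(x)


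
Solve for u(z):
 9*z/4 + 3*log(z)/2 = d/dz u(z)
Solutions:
 u(z) = C1 + 9*z^2/8 + 3*z*log(z)/2 - 3*z/2


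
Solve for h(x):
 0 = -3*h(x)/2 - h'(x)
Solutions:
 h(x) = C1*exp(-3*x/2)


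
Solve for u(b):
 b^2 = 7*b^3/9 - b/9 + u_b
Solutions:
 u(b) = C1 - 7*b^4/36 + b^3/3 + b^2/18


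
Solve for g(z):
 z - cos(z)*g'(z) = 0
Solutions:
 g(z) = C1 + Integral(z/cos(z), z)


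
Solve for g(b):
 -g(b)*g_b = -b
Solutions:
 g(b) = -sqrt(C1 + b^2)
 g(b) = sqrt(C1 + b^2)


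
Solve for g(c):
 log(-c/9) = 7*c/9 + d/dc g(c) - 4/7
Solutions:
 g(c) = C1 - 7*c^2/18 + c*log(-c) + c*(-2*log(3) - 3/7)


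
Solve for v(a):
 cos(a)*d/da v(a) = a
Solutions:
 v(a) = C1 + Integral(a/cos(a), a)


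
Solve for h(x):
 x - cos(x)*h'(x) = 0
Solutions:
 h(x) = C1 + Integral(x/cos(x), x)


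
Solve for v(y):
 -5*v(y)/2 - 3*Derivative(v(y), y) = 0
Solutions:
 v(y) = C1*exp(-5*y/6)


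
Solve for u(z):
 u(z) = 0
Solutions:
 u(z) = 0


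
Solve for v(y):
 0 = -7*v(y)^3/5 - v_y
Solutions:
 v(y) = -sqrt(10)*sqrt(-1/(C1 - 7*y))/2
 v(y) = sqrt(10)*sqrt(-1/(C1 - 7*y))/2


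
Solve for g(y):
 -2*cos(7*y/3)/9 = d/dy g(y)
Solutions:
 g(y) = C1 - 2*sin(7*y/3)/21


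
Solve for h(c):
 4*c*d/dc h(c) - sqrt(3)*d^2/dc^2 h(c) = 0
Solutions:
 h(c) = C1 + C2*erfi(sqrt(2)*3^(3/4)*c/3)


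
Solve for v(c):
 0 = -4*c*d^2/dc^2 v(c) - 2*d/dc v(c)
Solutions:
 v(c) = C1 + C2*sqrt(c)


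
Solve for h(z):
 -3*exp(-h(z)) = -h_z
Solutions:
 h(z) = log(C1 + 3*z)


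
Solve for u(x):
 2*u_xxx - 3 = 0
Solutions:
 u(x) = C1 + C2*x + C3*x^2 + x^3/4


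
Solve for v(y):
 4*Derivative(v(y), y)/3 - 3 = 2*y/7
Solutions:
 v(y) = C1 + 3*y^2/28 + 9*y/4


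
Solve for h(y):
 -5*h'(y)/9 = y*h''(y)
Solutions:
 h(y) = C1 + C2*y^(4/9)


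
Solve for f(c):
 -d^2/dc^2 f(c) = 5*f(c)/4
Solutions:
 f(c) = C1*sin(sqrt(5)*c/2) + C2*cos(sqrt(5)*c/2)


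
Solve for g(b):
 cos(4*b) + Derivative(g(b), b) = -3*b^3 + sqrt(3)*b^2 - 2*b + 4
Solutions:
 g(b) = C1 - 3*b^4/4 + sqrt(3)*b^3/3 - b^2 + 4*b - sin(4*b)/4


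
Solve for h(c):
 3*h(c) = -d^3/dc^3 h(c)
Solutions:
 h(c) = C3*exp(-3^(1/3)*c) + (C1*sin(3^(5/6)*c/2) + C2*cos(3^(5/6)*c/2))*exp(3^(1/3)*c/2)


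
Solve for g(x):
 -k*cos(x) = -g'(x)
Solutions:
 g(x) = C1 + k*sin(x)


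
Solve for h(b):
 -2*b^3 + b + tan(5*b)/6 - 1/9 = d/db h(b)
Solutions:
 h(b) = C1 - b^4/2 + b^2/2 - b/9 - log(cos(5*b))/30


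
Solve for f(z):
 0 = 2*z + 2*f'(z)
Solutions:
 f(z) = C1 - z^2/2


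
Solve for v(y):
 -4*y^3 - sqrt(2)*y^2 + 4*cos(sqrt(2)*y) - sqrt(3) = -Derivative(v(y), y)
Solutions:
 v(y) = C1 + y^4 + sqrt(2)*y^3/3 + sqrt(3)*y - 2*sqrt(2)*sin(sqrt(2)*y)


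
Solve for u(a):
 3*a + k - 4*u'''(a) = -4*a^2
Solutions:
 u(a) = C1 + C2*a + C3*a^2 + a^5/60 + a^4/32 + a^3*k/24


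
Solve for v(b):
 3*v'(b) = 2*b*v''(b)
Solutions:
 v(b) = C1 + C2*b^(5/2)


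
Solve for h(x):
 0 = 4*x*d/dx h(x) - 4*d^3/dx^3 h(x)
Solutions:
 h(x) = C1 + Integral(C2*airyai(x) + C3*airybi(x), x)


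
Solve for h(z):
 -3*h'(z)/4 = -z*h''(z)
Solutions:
 h(z) = C1 + C2*z^(7/4)


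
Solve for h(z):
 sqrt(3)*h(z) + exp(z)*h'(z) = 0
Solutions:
 h(z) = C1*exp(sqrt(3)*exp(-z))


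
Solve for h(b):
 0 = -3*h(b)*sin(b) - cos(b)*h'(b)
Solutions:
 h(b) = C1*cos(b)^3


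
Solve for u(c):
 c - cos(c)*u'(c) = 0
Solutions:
 u(c) = C1 + Integral(c/cos(c), c)


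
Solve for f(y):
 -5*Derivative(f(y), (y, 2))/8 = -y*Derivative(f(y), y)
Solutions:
 f(y) = C1 + C2*erfi(2*sqrt(5)*y/5)


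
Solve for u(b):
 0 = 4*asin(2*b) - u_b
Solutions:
 u(b) = C1 + 4*b*asin(2*b) + 2*sqrt(1 - 4*b^2)


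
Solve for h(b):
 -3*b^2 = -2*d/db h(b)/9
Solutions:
 h(b) = C1 + 9*b^3/2


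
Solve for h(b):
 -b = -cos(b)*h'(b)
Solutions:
 h(b) = C1 + Integral(b/cos(b), b)


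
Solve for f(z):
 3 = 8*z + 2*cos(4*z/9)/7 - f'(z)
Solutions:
 f(z) = C1 + 4*z^2 - 3*z + 9*sin(4*z/9)/14


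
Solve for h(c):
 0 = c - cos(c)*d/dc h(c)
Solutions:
 h(c) = C1 + Integral(c/cos(c), c)


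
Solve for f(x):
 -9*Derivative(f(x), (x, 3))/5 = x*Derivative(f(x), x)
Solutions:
 f(x) = C1 + Integral(C2*airyai(-15^(1/3)*x/3) + C3*airybi(-15^(1/3)*x/3), x)


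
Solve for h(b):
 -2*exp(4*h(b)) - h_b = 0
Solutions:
 h(b) = log(-I*(1/(C1 + 8*b))^(1/4))
 h(b) = log(I*(1/(C1 + 8*b))^(1/4))
 h(b) = log(-(1/(C1 + 8*b))^(1/4))
 h(b) = log(1/(C1 + 8*b))/4


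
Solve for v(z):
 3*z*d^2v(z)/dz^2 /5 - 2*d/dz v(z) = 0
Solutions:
 v(z) = C1 + C2*z^(13/3)


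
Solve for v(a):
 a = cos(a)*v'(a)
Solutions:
 v(a) = C1 + Integral(a/cos(a), a)


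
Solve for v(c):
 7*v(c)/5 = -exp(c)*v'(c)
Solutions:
 v(c) = C1*exp(7*exp(-c)/5)


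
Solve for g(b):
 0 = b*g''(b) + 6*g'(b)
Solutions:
 g(b) = C1 + C2/b^5


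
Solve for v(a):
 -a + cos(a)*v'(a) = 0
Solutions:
 v(a) = C1 + Integral(a/cos(a), a)


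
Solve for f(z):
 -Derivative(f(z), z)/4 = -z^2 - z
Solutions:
 f(z) = C1 + 4*z^3/3 + 2*z^2


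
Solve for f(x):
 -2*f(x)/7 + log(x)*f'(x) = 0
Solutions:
 f(x) = C1*exp(2*li(x)/7)


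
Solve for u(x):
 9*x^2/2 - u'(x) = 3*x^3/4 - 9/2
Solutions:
 u(x) = C1 - 3*x^4/16 + 3*x^3/2 + 9*x/2


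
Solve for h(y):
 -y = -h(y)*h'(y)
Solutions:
 h(y) = -sqrt(C1 + y^2)
 h(y) = sqrt(C1 + y^2)


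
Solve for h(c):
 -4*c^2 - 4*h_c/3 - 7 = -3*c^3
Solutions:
 h(c) = C1 + 9*c^4/16 - c^3 - 21*c/4


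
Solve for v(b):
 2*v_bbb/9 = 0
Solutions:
 v(b) = C1 + C2*b + C3*b^2


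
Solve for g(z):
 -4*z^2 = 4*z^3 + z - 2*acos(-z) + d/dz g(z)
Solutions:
 g(z) = C1 - z^4 - 4*z^3/3 - z^2/2 + 2*z*acos(-z) + 2*sqrt(1 - z^2)


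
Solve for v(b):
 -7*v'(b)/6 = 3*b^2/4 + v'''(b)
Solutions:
 v(b) = C1 + C2*sin(sqrt(42)*b/6) + C3*cos(sqrt(42)*b/6) - 3*b^3/14 + 54*b/49


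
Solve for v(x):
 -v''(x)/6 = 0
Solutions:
 v(x) = C1 + C2*x


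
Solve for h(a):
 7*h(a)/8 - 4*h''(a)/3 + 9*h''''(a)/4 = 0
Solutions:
 h(a) = (C1*sin(2^(3/4)*sqrt(3)*7^(1/4)*a*sin(atan(sqrt(878)/16)/2)/6) + C2*cos(2^(3/4)*sqrt(3)*7^(1/4)*a*sin(atan(sqrt(878)/16)/2)/6))*exp(-2^(3/4)*sqrt(3)*7^(1/4)*a*cos(atan(sqrt(878)/16)/2)/6) + (C3*sin(2^(3/4)*sqrt(3)*7^(1/4)*a*sin(atan(sqrt(878)/16)/2)/6) + C4*cos(2^(3/4)*sqrt(3)*7^(1/4)*a*sin(atan(sqrt(878)/16)/2)/6))*exp(2^(3/4)*sqrt(3)*7^(1/4)*a*cos(atan(sqrt(878)/16)/2)/6)


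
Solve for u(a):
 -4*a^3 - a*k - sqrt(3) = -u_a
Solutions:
 u(a) = C1 + a^4 + a^2*k/2 + sqrt(3)*a


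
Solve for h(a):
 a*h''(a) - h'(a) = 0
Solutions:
 h(a) = C1 + C2*a^2


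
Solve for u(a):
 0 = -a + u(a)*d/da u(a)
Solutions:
 u(a) = -sqrt(C1 + a^2)
 u(a) = sqrt(C1 + a^2)


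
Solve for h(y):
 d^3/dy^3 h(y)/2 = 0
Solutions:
 h(y) = C1 + C2*y + C3*y^2


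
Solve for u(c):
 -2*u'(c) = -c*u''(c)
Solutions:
 u(c) = C1 + C2*c^3


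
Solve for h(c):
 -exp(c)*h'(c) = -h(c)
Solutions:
 h(c) = C1*exp(-exp(-c))


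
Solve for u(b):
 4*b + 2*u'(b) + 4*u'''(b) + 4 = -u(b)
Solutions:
 u(b) = C1*exp(-3^(1/3)*b*(-(9 + sqrt(105))^(1/3) + 2*3^(1/3)/(9 + sqrt(105))^(1/3))/12)*sin(3^(1/6)*b*(6/(9 + sqrt(105))^(1/3) + 3^(2/3)*(9 + sqrt(105))^(1/3))/12) + C2*exp(-3^(1/3)*b*(-(9 + sqrt(105))^(1/3) + 2*3^(1/3)/(9 + sqrt(105))^(1/3))/12)*cos(3^(1/6)*b*(6/(9 + sqrt(105))^(1/3) + 3^(2/3)*(9 + sqrt(105))^(1/3))/12) + C3*exp(3^(1/3)*b*(-(9 + sqrt(105))^(1/3) + 2*3^(1/3)/(9 + sqrt(105))^(1/3))/6) - 4*b + 4


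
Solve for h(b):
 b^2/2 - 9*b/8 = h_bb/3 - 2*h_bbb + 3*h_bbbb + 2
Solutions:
 h(b) = C1 + C4*exp(b/3) + b^4/8 + 39*b^3/16 + 219*b^2/8 + b*(C2 + C3*exp(b)^(1/3))


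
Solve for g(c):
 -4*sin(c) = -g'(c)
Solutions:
 g(c) = C1 - 4*cos(c)


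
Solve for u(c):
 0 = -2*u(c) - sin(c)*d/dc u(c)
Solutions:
 u(c) = C1*(cos(c) + 1)/(cos(c) - 1)


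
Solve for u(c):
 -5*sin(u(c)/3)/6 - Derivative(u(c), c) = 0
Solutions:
 5*c/6 + 3*log(cos(u(c)/3) - 1)/2 - 3*log(cos(u(c)/3) + 1)/2 = C1


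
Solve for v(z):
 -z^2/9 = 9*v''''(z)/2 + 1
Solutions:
 v(z) = C1 + C2*z + C3*z^2 + C4*z^3 - z^6/14580 - z^4/108


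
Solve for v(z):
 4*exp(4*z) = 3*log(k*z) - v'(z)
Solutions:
 v(z) = C1 + 3*z*log(k*z) - 3*z - exp(4*z)


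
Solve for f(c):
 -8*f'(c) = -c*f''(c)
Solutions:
 f(c) = C1 + C2*c^9


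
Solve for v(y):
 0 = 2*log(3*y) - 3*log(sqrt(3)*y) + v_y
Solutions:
 v(y) = C1 + y*log(y) - y - y*log(3)/2


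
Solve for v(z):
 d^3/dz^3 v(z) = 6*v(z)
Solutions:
 v(z) = C3*exp(6^(1/3)*z) + (C1*sin(2^(1/3)*3^(5/6)*z/2) + C2*cos(2^(1/3)*3^(5/6)*z/2))*exp(-6^(1/3)*z/2)


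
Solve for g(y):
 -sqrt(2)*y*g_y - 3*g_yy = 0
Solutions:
 g(y) = C1 + C2*erf(2^(3/4)*sqrt(3)*y/6)


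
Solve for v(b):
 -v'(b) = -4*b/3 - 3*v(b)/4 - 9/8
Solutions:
 v(b) = C1*exp(3*b/4) - 16*b/9 - 209/54


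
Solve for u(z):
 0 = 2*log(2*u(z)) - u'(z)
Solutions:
 -Integral(1/(log(_y) + log(2)), (_y, u(z)))/2 = C1 - z


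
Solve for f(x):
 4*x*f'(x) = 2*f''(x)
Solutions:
 f(x) = C1 + C2*erfi(x)


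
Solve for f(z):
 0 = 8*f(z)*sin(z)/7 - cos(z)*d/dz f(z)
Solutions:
 f(z) = C1/cos(z)^(8/7)


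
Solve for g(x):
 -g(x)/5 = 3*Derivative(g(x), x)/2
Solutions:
 g(x) = C1*exp(-2*x/15)


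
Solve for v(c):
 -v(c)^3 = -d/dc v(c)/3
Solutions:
 v(c) = -sqrt(2)*sqrt(-1/(C1 + 3*c))/2
 v(c) = sqrt(2)*sqrt(-1/(C1 + 3*c))/2


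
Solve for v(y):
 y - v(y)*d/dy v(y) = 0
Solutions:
 v(y) = -sqrt(C1 + y^2)
 v(y) = sqrt(C1 + y^2)


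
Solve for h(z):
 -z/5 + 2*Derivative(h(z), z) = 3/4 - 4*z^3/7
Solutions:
 h(z) = C1 - z^4/14 + z^2/20 + 3*z/8


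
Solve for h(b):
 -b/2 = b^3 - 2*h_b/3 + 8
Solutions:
 h(b) = C1 + 3*b^4/8 + 3*b^2/8 + 12*b


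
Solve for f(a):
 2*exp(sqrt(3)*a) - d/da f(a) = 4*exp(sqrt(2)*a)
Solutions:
 f(a) = C1 - 2*sqrt(2)*exp(sqrt(2)*a) + 2*sqrt(3)*exp(sqrt(3)*a)/3


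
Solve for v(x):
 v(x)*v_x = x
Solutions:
 v(x) = -sqrt(C1 + x^2)
 v(x) = sqrt(C1 + x^2)


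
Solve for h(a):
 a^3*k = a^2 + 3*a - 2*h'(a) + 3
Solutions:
 h(a) = C1 - a^4*k/8 + a^3/6 + 3*a^2/4 + 3*a/2


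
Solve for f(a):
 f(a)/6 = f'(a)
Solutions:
 f(a) = C1*exp(a/6)


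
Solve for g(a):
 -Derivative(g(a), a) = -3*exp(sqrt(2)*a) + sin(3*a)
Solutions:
 g(a) = C1 + 3*sqrt(2)*exp(sqrt(2)*a)/2 + cos(3*a)/3


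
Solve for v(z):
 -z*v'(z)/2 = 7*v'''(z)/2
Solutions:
 v(z) = C1 + Integral(C2*airyai(-7^(2/3)*z/7) + C3*airybi(-7^(2/3)*z/7), z)


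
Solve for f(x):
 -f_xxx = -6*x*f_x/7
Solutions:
 f(x) = C1 + Integral(C2*airyai(6^(1/3)*7^(2/3)*x/7) + C3*airybi(6^(1/3)*7^(2/3)*x/7), x)


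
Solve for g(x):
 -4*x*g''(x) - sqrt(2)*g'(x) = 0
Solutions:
 g(x) = C1 + C2*x^(1 - sqrt(2)/4)


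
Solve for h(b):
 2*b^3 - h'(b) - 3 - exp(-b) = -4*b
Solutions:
 h(b) = C1 + b^4/2 + 2*b^2 - 3*b + exp(-b)


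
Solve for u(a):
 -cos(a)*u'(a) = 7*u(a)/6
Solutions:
 u(a) = C1*(sin(a) - 1)^(7/12)/(sin(a) + 1)^(7/12)


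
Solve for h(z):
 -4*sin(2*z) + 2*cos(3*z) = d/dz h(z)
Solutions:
 h(z) = C1 + 2*sin(3*z)/3 + 2*cos(2*z)


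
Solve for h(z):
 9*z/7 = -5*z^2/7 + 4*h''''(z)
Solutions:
 h(z) = C1 + C2*z + C3*z^2 + C4*z^3 + z^6/2016 + 3*z^5/1120


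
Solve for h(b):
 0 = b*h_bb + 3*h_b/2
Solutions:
 h(b) = C1 + C2/sqrt(b)


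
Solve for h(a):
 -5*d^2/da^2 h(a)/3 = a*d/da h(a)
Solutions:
 h(a) = C1 + C2*erf(sqrt(30)*a/10)


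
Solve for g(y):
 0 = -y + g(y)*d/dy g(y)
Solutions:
 g(y) = -sqrt(C1 + y^2)
 g(y) = sqrt(C1 + y^2)


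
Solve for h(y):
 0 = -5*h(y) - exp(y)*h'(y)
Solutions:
 h(y) = C1*exp(5*exp(-y))


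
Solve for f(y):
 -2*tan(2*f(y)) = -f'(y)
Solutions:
 f(y) = -asin(C1*exp(4*y))/2 + pi/2
 f(y) = asin(C1*exp(4*y))/2


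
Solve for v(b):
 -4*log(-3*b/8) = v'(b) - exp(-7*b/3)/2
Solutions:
 v(b) = C1 - 4*b*log(-b) + 4*b*(-log(3) + 1 + 3*log(2)) - 3*exp(-7*b/3)/14


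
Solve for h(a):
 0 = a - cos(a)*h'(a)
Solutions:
 h(a) = C1 + Integral(a/cos(a), a)


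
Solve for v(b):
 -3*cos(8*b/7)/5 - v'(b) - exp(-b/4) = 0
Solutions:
 v(b) = C1 - 21*sin(8*b/7)/40 + 4*exp(-b/4)


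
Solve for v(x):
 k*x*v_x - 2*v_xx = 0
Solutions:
 v(x) = Piecewise((-sqrt(pi)*C1*erf(x*sqrt(-k)/2)/sqrt(-k) - C2, (k > 0) | (k < 0)), (-C1*x - C2, True))


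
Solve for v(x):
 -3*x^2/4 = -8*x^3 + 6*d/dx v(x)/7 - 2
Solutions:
 v(x) = C1 + 7*x^4/3 - 7*x^3/24 + 7*x/3


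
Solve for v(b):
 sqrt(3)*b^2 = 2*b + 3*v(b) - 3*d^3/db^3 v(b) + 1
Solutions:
 v(b) = C3*exp(b) + sqrt(3)*b^2/3 - 2*b/3 + (C1*sin(sqrt(3)*b/2) + C2*cos(sqrt(3)*b/2))*exp(-b/2) - 1/3


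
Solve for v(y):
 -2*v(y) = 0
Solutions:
 v(y) = 0


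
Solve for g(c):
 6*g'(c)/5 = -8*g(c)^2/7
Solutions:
 g(c) = 21/(C1 + 20*c)


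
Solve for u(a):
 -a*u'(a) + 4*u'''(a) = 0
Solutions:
 u(a) = C1 + Integral(C2*airyai(2^(1/3)*a/2) + C3*airybi(2^(1/3)*a/2), a)


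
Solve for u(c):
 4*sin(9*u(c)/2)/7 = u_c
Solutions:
 -4*c/7 + log(cos(9*u(c)/2) - 1)/9 - log(cos(9*u(c)/2) + 1)/9 = C1
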